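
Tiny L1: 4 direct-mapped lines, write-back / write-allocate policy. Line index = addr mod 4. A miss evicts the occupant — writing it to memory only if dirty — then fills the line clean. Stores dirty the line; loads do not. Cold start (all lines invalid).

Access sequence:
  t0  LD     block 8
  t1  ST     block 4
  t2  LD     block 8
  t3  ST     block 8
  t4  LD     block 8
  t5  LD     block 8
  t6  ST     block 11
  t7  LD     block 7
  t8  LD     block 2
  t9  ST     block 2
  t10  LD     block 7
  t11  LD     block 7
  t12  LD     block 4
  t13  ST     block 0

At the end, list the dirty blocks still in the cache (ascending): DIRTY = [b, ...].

DIRTY = [0, 2]

0: R B8 -> L0 miss  d=-]
1: W B4 -> L0 miss  d=D]
2: R B8 -> L0 miss wb->B4  d=-]
3: W B8 -> L0 hit  d=D]
4: R B8 -> L0 hit  d=D]
5: R B8 -> L0 hit  d=D]
6: W B11 -> L3 miss  d=D]
7: R B7 -> L3 miss wb->B11  d=-]
8: R B2 -> L2 miss  d=-]
9: W B2 -> L2 hit  d=D]
10: R B7 -> L3 hit  d=-]
11: R B7 -> L3 hit  d=-]
12: R B4 -> L0 miss wb->B8  d=-]
13: W B0 -> L0 miss  d=D]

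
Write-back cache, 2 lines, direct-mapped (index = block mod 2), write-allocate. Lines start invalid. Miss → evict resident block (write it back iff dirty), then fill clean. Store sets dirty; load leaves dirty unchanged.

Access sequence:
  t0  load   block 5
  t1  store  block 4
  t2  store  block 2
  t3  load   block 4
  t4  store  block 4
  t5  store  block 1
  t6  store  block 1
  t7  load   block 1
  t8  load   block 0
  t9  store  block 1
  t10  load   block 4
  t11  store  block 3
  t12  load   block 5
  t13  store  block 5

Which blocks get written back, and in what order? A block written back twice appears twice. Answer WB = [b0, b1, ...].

WB = [4, 2, 4, 1, 3]

  0 | R B5 → L1 miss [-]
  1 | W B4 → L0 miss [D]
  2 | W B2 → L0 miss wb→B4 [D]
  3 | R B4 → L0 miss wb→B2 [-]
  4 | W B4 → L0 hit [D]
  5 | W B1 → L1 miss [D]
  6 | W B1 → L1 hit [D]
  7 | R B1 → L1 hit [D]
  8 | R B0 → L0 miss wb→B4 [-]
  9 | W B1 → L1 hit [D]
  10 | R B4 → L0 miss [-]
  11 | W B3 → L1 miss wb→B1 [D]
  12 | R B5 → L1 miss wb→B3 [-]
  13 | W B5 → L1 hit [D]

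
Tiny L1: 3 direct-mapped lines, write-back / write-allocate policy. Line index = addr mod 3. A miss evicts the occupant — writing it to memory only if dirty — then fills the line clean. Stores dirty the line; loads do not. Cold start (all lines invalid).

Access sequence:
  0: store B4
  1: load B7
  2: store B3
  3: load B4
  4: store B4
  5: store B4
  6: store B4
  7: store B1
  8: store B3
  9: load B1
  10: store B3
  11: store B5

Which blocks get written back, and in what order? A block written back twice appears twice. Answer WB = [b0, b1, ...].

  0 | W B4 → L1 miss [D]
  1 | R B7 → L1 miss wb→B4 [-]
  2 | W B3 → L0 miss [D]
  3 | R B4 → L1 miss [-]
  4 | W B4 → L1 hit [D]
  5 | W B4 → L1 hit [D]
  6 | W B4 → L1 hit [D]
  7 | W B1 → L1 miss wb→B4 [D]
  8 | W B3 → L0 hit [D]
  9 | R B1 → L1 hit [D]
  10 | W B3 → L0 hit [D]
  11 | W B5 → L2 miss [D]

WB = [4, 4]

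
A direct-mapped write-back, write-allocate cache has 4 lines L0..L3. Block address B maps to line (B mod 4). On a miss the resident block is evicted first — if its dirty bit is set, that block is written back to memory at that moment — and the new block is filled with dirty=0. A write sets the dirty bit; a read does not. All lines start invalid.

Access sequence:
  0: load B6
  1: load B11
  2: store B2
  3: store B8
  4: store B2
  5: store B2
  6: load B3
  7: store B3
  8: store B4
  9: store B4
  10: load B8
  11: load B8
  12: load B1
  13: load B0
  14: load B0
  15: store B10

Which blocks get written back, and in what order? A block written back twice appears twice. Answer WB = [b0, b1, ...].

WB = [8, 4, 2]

0: R B6 → L2 miss [-]
1: R B11 → L3 miss [-]
2: W B2 → L2 miss [D]
3: W B8 → L0 miss [D]
4: W B2 → L2 hit [D]
5: W B2 → L2 hit [D]
6: R B3 → L3 miss [-]
7: W B3 → L3 hit [D]
8: W B4 → L0 miss wb→B8 [D]
9: W B4 → L0 hit [D]
10: R B8 → L0 miss wb→B4 [-]
11: R B8 → L0 hit [-]
12: R B1 → L1 miss [-]
13: R B0 → L0 miss [-]
14: R B0 → L0 hit [-]
15: W B10 → L2 miss wb→B2 [D]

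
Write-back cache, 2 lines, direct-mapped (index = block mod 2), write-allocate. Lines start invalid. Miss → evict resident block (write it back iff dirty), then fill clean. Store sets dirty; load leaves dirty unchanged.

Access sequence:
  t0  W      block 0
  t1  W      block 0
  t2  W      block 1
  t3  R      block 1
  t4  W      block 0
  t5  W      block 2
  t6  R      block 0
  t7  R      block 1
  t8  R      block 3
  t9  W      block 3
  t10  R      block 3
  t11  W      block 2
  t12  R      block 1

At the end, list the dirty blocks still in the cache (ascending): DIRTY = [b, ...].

0: W B0 -> L0 miss  d=D]
1: W B0 -> L0 hit  d=D]
2: W B1 -> L1 miss  d=D]
3: R B1 -> L1 hit  d=D]
4: W B0 -> L0 hit  d=D]
5: W B2 -> L0 miss wb->B0  d=D]
6: R B0 -> L0 miss wb->B2  d=-]
7: R B1 -> L1 hit  d=D]
8: R B3 -> L1 miss wb->B1  d=-]
9: W B3 -> L1 hit  d=D]
10: R B3 -> L1 hit  d=D]
11: W B2 -> L0 miss  d=D]
12: R B1 -> L1 miss wb->B3  d=-]

DIRTY = [2]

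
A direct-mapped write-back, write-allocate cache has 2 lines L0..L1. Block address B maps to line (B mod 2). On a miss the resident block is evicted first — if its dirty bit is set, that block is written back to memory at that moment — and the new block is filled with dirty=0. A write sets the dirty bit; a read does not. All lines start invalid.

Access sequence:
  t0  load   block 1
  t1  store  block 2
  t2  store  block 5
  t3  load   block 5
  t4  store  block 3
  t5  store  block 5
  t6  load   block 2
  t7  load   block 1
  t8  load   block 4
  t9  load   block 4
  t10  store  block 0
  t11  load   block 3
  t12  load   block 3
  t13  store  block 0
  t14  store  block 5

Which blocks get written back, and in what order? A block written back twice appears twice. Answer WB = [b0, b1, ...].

WB = [5, 3, 5, 2]

  0 | R B1 → L1 miss [-]
  1 | W B2 → L0 miss [D]
  2 | W B5 → L1 miss [D]
  3 | R B5 → L1 hit [D]
  4 | W B3 → L1 miss wb→B5 [D]
  5 | W B5 → L1 miss wb→B3 [D]
  6 | R B2 → L0 hit [D]
  7 | R B1 → L1 miss wb→B5 [-]
  8 | R B4 → L0 miss wb→B2 [-]
  9 | R B4 → L0 hit [-]
  10 | W B0 → L0 miss [D]
  11 | R B3 → L1 miss [-]
  12 | R B3 → L1 hit [-]
  13 | W B0 → L0 hit [D]
  14 | W B5 → L1 miss [D]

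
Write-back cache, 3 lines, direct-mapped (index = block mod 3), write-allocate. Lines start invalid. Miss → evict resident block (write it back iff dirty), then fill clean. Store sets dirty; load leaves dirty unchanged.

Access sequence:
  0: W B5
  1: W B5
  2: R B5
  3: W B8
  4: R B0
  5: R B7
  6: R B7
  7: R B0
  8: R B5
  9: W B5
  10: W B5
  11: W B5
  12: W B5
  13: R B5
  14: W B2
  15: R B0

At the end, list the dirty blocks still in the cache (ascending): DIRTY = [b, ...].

DIRTY = [2]

  0 | W B5 → L2 miss [D]
  1 | W B5 → L2 hit [D]
  2 | R B5 → L2 hit [D]
  3 | W B8 → L2 miss wb→B5 [D]
  4 | R B0 → L0 miss [-]
  5 | R B7 → L1 miss [-]
  6 | R B7 → L1 hit [-]
  7 | R B0 → L0 hit [-]
  8 | R B5 → L2 miss wb→B8 [-]
  9 | W B5 → L2 hit [D]
  10 | W B5 → L2 hit [D]
  11 | W B5 → L2 hit [D]
  12 | W B5 → L2 hit [D]
  13 | R B5 → L2 hit [D]
  14 | W B2 → L2 miss wb→B5 [D]
  15 | R B0 → L0 hit [-]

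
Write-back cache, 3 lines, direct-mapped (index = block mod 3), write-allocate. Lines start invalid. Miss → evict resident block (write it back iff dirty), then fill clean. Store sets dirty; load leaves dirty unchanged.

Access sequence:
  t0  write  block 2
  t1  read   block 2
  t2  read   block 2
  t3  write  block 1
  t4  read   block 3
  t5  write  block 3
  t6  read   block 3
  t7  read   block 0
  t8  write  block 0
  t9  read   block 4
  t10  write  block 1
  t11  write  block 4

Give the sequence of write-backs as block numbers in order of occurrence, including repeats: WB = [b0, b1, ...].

0: W B2 -> L2 miss  d=D]
1: R B2 -> L2 hit  d=D]
2: R B2 -> L2 hit  d=D]
3: W B1 -> L1 miss  d=D]
4: R B3 -> L0 miss  d=-]
5: W B3 -> L0 hit  d=D]
6: R B3 -> L0 hit  d=D]
7: R B0 -> L0 miss wb->B3  d=-]
8: W B0 -> L0 hit  d=D]
9: R B4 -> L1 miss wb->B1  d=-]
10: W B1 -> L1 miss  d=D]
11: W B4 -> L1 miss wb->B1  d=D]

WB = [3, 1, 1]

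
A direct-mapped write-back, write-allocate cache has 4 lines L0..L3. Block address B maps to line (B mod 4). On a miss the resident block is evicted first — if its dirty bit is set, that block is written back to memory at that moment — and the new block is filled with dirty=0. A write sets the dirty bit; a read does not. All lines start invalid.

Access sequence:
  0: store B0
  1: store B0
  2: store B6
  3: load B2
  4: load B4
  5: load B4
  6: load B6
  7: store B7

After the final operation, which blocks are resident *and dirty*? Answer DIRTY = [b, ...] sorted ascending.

DIRTY = [7]

0: W B0 -> L0 miss  d=D]
1: W B0 -> L0 hit  d=D]
2: W B6 -> L2 miss  d=D]
3: R B2 -> L2 miss wb->B6  d=-]
4: R B4 -> L0 miss wb->B0  d=-]
5: R B4 -> L0 hit  d=-]
6: R B6 -> L2 miss  d=-]
7: W B7 -> L3 miss  d=D]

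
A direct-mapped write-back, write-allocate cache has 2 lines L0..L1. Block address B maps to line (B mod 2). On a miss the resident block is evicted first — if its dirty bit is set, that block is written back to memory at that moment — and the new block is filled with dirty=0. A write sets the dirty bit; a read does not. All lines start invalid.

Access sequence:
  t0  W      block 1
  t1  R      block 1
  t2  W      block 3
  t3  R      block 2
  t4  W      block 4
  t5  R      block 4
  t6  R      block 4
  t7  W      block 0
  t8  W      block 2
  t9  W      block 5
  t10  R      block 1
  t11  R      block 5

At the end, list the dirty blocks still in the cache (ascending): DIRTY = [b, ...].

  0 | W B1 → L1 miss [D]
  1 | R B1 → L1 hit [D]
  2 | W B3 → L1 miss wb→B1 [D]
  3 | R B2 → L0 miss [-]
  4 | W B4 → L0 miss [D]
  5 | R B4 → L0 hit [D]
  6 | R B4 → L0 hit [D]
  7 | W B0 → L0 miss wb→B4 [D]
  8 | W B2 → L0 miss wb→B0 [D]
  9 | W B5 → L1 miss wb→B3 [D]
  10 | R B1 → L1 miss wb→B5 [-]
  11 | R B5 → L1 miss [-]

DIRTY = [2]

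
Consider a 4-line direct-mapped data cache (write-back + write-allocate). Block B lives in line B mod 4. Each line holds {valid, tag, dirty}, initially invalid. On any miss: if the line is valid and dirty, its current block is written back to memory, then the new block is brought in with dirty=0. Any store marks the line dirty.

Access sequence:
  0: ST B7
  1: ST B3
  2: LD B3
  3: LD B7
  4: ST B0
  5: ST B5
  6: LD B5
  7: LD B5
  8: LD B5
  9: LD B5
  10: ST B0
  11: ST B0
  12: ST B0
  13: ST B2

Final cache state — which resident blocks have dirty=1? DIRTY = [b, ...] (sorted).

0: W B7 -> L3 miss  d=D]
1: W B3 -> L3 miss wb->B7  d=D]
2: R B3 -> L3 hit  d=D]
3: R B7 -> L3 miss wb->B3  d=-]
4: W B0 -> L0 miss  d=D]
5: W B5 -> L1 miss  d=D]
6: R B5 -> L1 hit  d=D]
7: R B5 -> L1 hit  d=D]
8: R B5 -> L1 hit  d=D]
9: R B5 -> L1 hit  d=D]
10: W B0 -> L0 hit  d=D]
11: W B0 -> L0 hit  d=D]
12: W B0 -> L0 hit  d=D]
13: W B2 -> L2 miss  d=D]

DIRTY = [0, 2, 5]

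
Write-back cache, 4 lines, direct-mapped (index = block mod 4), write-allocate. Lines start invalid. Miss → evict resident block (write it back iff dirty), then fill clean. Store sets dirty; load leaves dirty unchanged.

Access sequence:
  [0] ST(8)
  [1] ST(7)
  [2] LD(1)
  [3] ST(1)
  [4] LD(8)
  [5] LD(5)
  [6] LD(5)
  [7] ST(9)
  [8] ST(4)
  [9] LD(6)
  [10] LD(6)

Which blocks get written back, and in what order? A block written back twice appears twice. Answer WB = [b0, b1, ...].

0: W B8 → L0 miss [D]
1: W B7 → L3 miss [D]
2: R B1 → L1 miss [-]
3: W B1 → L1 hit [D]
4: R B8 → L0 hit [D]
5: R B5 → L1 miss wb→B1 [-]
6: R B5 → L1 hit [-]
7: W B9 → L1 miss [D]
8: W B4 → L0 miss wb→B8 [D]
9: R B6 → L2 miss [-]
10: R B6 → L2 hit [-]

WB = [1, 8]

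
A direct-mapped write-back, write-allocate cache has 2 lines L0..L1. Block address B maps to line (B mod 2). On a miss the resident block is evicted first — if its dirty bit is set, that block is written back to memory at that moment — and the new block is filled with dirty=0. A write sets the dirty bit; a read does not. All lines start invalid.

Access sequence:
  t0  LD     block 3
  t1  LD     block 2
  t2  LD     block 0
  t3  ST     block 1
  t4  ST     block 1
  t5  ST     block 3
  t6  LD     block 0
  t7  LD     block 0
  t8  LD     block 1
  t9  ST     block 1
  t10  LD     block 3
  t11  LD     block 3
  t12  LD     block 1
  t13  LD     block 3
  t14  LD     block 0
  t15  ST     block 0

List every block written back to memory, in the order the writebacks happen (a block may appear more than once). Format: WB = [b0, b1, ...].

WB = [1, 3, 1]

0: R B3 -> L1 miss  d=-]
1: R B2 -> L0 miss  d=-]
2: R B0 -> L0 miss  d=-]
3: W B1 -> L1 miss  d=D]
4: W B1 -> L1 hit  d=D]
5: W B3 -> L1 miss wb->B1  d=D]
6: R B0 -> L0 hit  d=-]
7: R B0 -> L0 hit  d=-]
8: R B1 -> L1 miss wb->B3  d=-]
9: W B1 -> L1 hit  d=D]
10: R B3 -> L1 miss wb->B1  d=-]
11: R B3 -> L1 hit  d=-]
12: R B1 -> L1 miss  d=-]
13: R B3 -> L1 miss  d=-]
14: R B0 -> L0 hit  d=-]
15: W B0 -> L0 hit  d=D]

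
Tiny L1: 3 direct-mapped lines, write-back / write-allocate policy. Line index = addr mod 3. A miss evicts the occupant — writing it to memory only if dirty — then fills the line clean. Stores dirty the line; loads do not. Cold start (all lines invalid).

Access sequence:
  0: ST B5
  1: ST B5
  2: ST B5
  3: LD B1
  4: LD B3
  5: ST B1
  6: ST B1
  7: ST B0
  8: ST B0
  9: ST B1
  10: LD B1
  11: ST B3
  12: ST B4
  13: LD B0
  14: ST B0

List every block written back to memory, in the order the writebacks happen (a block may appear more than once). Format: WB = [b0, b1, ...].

0: W B5 → L2 miss [D]
1: W B5 → L2 hit [D]
2: W B5 → L2 hit [D]
3: R B1 → L1 miss [-]
4: R B3 → L0 miss [-]
5: W B1 → L1 hit [D]
6: W B1 → L1 hit [D]
7: W B0 → L0 miss [D]
8: W B0 → L0 hit [D]
9: W B1 → L1 hit [D]
10: R B1 → L1 hit [D]
11: W B3 → L0 miss wb→B0 [D]
12: W B4 → L1 miss wb→B1 [D]
13: R B0 → L0 miss wb→B3 [-]
14: W B0 → L0 hit [D]

WB = [0, 1, 3]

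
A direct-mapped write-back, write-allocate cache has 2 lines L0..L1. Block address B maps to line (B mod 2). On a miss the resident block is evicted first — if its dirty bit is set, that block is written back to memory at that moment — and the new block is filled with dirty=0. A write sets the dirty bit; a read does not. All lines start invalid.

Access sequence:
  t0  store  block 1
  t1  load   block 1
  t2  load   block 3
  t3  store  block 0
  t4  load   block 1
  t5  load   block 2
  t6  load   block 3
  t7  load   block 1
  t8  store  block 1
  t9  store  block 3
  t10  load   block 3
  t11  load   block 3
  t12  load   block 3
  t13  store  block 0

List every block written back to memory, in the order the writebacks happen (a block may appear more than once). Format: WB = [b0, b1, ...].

0: W B1 -> L1 miss  d=D]
1: R B1 -> L1 hit  d=D]
2: R B3 -> L1 miss wb->B1  d=-]
3: W B0 -> L0 miss  d=D]
4: R B1 -> L1 miss  d=-]
5: R B2 -> L0 miss wb->B0  d=-]
6: R B3 -> L1 miss  d=-]
7: R B1 -> L1 miss  d=-]
8: W B1 -> L1 hit  d=D]
9: W B3 -> L1 miss wb->B1  d=D]
10: R B3 -> L1 hit  d=D]
11: R B3 -> L1 hit  d=D]
12: R B3 -> L1 hit  d=D]
13: W B0 -> L0 miss  d=D]

WB = [1, 0, 1]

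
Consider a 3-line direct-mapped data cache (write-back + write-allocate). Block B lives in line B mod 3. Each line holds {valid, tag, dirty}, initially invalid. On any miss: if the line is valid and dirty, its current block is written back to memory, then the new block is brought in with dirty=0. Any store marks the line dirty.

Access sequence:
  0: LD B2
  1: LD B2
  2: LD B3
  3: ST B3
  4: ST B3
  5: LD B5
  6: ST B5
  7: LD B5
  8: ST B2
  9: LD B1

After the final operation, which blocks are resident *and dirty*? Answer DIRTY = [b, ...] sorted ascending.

  0 | R B2 → L2 miss [-]
  1 | R B2 → L2 hit [-]
  2 | R B3 → L0 miss [-]
  3 | W B3 → L0 hit [D]
  4 | W B3 → L0 hit [D]
  5 | R B5 → L2 miss [-]
  6 | W B5 → L2 hit [D]
  7 | R B5 → L2 hit [D]
  8 | W B2 → L2 miss wb→B5 [D]
  9 | R B1 → L1 miss [-]

DIRTY = [2, 3]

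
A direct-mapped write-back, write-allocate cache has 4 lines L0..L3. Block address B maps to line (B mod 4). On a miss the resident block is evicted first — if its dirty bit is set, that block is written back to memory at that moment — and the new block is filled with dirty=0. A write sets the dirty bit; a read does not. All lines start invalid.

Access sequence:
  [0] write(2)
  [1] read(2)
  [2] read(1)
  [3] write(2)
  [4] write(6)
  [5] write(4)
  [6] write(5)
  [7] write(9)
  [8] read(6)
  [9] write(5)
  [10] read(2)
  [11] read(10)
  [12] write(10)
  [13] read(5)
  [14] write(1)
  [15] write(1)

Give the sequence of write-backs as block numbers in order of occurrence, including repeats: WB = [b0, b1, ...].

0: W B2 → L2 miss [D]
1: R B2 → L2 hit [D]
2: R B1 → L1 miss [-]
3: W B2 → L2 hit [D]
4: W B6 → L2 miss wb→B2 [D]
5: W B4 → L0 miss [D]
6: W B5 → L1 miss [D]
7: W B9 → L1 miss wb→B5 [D]
8: R B6 → L2 hit [D]
9: W B5 → L1 miss wb→B9 [D]
10: R B2 → L2 miss wb→B6 [-]
11: R B10 → L2 miss [-]
12: W B10 → L2 hit [D]
13: R B5 → L1 hit [D]
14: W B1 → L1 miss wb→B5 [D]
15: W B1 → L1 hit [D]

WB = [2, 5, 9, 6, 5]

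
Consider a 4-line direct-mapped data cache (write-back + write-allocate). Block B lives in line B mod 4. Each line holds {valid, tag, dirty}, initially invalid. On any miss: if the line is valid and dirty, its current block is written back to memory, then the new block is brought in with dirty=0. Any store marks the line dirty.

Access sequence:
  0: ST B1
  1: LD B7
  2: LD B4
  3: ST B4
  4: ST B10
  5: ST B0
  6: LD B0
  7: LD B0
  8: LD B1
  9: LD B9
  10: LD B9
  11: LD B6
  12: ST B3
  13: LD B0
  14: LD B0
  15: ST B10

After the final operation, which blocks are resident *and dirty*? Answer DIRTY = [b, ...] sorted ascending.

0: W B1 → L1 miss [D]
1: R B7 → L3 miss [-]
2: R B4 → L0 miss [-]
3: W B4 → L0 hit [D]
4: W B10 → L2 miss [D]
5: W B0 → L0 miss wb→B4 [D]
6: R B0 → L0 hit [D]
7: R B0 → L0 hit [D]
8: R B1 → L1 hit [D]
9: R B9 → L1 miss wb→B1 [-]
10: R B9 → L1 hit [-]
11: R B6 → L2 miss wb→B10 [-]
12: W B3 → L3 miss [D]
13: R B0 → L0 hit [D]
14: R B0 → L0 hit [D]
15: W B10 → L2 miss [D]

DIRTY = [0, 3, 10]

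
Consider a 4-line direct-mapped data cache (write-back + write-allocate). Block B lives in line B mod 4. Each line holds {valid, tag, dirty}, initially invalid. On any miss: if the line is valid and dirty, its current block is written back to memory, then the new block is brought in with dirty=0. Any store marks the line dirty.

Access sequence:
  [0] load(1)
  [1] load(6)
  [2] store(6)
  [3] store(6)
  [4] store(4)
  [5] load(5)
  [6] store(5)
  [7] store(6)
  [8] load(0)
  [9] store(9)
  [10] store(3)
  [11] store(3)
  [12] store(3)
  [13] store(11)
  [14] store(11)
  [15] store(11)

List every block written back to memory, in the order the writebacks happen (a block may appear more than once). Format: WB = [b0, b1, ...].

0: R B1 -> L1 miss  d=-]
1: R B6 -> L2 miss  d=-]
2: W B6 -> L2 hit  d=D]
3: W B6 -> L2 hit  d=D]
4: W B4 -> L0 miss  d=D]
5: R B5 -> L1 miss  d=-]
6: W B5 -> L1 hit  d=D]
7: W B6 -> L2 hit  d=D]
8: R B0 -> L0 miss wb->B4  d=-]
9: W B9 -> L1 miss wb->B5  d=D]
10: W B3 -> L3 miss  d=D]
11: W B3 -> L3 hit  d=D]
12: W B3 -> L3 hit  d=D]
13: W B11 -> L3 miss wb->B3  d=D]
14: W B11 -> L3 hit  d=D]
15: W B11 -> L3 hit  d=D]

WB = [4, 5, 3]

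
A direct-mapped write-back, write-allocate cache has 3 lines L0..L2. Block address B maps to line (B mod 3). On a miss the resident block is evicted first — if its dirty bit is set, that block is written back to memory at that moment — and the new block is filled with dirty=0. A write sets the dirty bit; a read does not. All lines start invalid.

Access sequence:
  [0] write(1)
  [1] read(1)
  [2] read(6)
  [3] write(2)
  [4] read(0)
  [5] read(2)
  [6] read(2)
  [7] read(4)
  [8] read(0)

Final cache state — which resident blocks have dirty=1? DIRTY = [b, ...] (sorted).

DIRTY = [2]

0: W B1 -> L1 miss  d=D]
1: R B1 -> L1 hit  d=D]
2: R B6 -> L0 miss  d=-]
3: W B2 -> L2 miss  d=D]
4: R B0 -> L0 miss  d=-]
5: R B2 -> L2 hit  d=D]
6: R B2 -> L2 hit  d=D]
7: R B4 -> L1 miss wb->B1  d=-]
8: R B0 -> L0 hit  d=-]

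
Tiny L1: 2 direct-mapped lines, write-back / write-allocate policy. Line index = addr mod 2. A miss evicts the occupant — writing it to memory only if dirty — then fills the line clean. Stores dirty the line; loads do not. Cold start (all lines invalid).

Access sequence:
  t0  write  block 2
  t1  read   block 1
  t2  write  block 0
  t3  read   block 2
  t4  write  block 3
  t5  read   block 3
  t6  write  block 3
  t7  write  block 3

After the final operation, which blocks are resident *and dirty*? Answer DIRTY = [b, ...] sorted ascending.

DIRTY = [3]

  0 | W B2 → L0 miss [D]
  1 | R B1 → L1 miss [-]
  2 | W B0 → L0 miss wb→B2 [D]
  3 | R B2 → L0 miss wb→B0 [-]
  4 | W B3 → L1 miss [D]
  5 | R B3 → L1 hit [D]
  6 | W B3 → L1 hit [D]
  7 | W B3 → L1 hit [D]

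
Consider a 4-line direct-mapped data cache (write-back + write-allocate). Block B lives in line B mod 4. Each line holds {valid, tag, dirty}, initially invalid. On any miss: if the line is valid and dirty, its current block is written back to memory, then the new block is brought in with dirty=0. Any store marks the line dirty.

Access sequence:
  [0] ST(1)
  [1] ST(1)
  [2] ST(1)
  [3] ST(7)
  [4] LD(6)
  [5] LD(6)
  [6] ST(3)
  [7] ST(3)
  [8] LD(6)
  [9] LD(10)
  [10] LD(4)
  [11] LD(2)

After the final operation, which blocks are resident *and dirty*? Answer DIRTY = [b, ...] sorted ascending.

0: W B1 -> L1 miss  d=D]
1: W B1 -> L1 hit  d=D]
2: W B1 -> L1 hit  d=D]
3: W B7 -> L3 miss  d=D]
4: R B6 -> L2 miss  d=-]
5: R B6 -> L2 hit  d=-]
6: W B3 -> L3 miss wb->B7  d=D]
7: W B3 -> L3 hit  d=D]
8: R B6 -> L2 hit  d=-]
9: R B10 -> L2 miss  d=-]
10: R B4 -> L0 miss  d=-]
11: R B2 -> L2 miss  d=-]

DIRTY = [1, 3]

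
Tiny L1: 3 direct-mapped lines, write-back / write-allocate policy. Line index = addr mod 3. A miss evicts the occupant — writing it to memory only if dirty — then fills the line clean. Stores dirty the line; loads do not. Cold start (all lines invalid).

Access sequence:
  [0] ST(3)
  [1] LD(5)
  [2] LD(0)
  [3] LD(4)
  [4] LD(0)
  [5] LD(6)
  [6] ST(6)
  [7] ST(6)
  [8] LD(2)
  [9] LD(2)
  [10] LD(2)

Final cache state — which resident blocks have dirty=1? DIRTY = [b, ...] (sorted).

DIRTY = [6]

0: W B3 → L0 miss [D]
1: R B5 → L2 miss [-]
2: R B0 → L0 miss wb→B3 [-]
3: R B4 → L1 miss [-]
4: R B0 → L0 hit [-]
5: R B6 → L0 miss [-]
6: W B6 → L0 hit [D]
7: W B6 → L0 hit [D]
8: R B2 → L2 miss [-]
9: R B2 → L2 hit [-]
10: R B2 → L2 hit [-]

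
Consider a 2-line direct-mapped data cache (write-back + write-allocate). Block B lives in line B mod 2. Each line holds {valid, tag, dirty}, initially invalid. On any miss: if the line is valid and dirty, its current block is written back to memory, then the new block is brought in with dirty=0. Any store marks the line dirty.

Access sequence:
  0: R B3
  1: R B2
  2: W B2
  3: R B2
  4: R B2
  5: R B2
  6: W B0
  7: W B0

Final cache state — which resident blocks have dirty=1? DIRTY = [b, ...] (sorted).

DIRTY = [0]

  0 | R B3 → L1 miss [-]
  1 | R B2 → L0 miss [-]
  2 | W B2 → L0 hit [D]
  3 | R B2 → L0 hit [D]
  4 | R B2 → L0 hit [D]
  5 | R B2 → L0 hit [D]
  6 | W B0 → L0 miss wb→B2 [D]
  7 | W B0 → L0 hit [D]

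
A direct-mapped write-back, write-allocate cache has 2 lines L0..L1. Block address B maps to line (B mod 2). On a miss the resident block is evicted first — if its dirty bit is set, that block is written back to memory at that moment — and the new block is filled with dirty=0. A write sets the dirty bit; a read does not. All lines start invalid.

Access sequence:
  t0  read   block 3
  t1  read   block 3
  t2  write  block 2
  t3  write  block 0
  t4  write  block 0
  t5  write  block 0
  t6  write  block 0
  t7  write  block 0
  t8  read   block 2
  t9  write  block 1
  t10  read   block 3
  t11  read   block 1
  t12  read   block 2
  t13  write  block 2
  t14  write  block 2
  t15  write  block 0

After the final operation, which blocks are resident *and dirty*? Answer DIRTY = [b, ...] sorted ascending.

DIRTY = [0]

  0 | R B3 → L1 miss [-]
  1 | R B3 → L1 hit [-]
  2 | W B2 → L0 miss [D]
  3 | W B0 → L0 miss wb→B2 [D]
  4 | W B0 → L0 hit [D]
  5 | W B0 → L0 hit [D]
  6 | W B0 → L0 hit [D]
  7 | W B0 → L0 hit [D]
  8 | R B2 → L0 miss wb→B0 [-]
  9 | W B1 → L1 miss [D]
  10 | R B3 → L1 miss wb→B1 [-]
  11 | R B1 → L1 miss [-]
  12 | R B2 → L0 hit [-]
  13 | W B2 → L0 hit [D]
  14 | W B2 → L0 hit [D]
  15 | W B0 → L0 miss wb→B2 [D]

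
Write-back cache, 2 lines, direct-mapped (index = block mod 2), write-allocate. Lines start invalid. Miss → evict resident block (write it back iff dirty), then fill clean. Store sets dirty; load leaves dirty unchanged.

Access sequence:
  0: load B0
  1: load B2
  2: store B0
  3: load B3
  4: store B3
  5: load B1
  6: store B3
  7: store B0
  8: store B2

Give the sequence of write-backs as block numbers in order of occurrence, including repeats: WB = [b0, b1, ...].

WB = [3, 0]

  0 | R B0 → L0 miss [-]
  1 | R B2 → L0 miss [-]
  2 | W B0 → L0 miss [D]
  3 | R B3 → L1 miss [-]
  4 | W B3 → L1 hit [D]
  5 | R B1 → L1 miss wb→B3 [-]
  6 | W B3 → L1 miss [D]
  7 | W B0 → L0 hit [D]
  8 | W B2 → L0 miss wb→B0 [D]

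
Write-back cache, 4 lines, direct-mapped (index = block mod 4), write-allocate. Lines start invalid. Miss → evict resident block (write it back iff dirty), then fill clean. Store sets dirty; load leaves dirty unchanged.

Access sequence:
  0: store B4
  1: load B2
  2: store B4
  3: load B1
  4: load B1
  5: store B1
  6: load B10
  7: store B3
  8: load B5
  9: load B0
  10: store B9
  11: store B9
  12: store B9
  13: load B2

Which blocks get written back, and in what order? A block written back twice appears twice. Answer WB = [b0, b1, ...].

  0 | W B4 → L0 miss [D]
  1 | R B2 → L2 miss [-]
  2 | W B4 → L0 hit [D]
  3 | R B1 → L1 miss [-]
  4 | R B1 → L1 hit [-]
  5 | W B1 → L1 hit [D]
  6 | R B10 → L2 miss [-]
  7 | W B3 → L3 miss [D]
  8 | R B5 → L1 miss wb→B1 [-]
  9 | R B0 → L0 miss wb→B4 [-]
  10 | W B9 → L1 miss [D]
  11 | W B9 → L1 hit [D]
  12 | W B9 → L1 hit [D]
  13 | R B2 → L2 miss [-]

WB = [1, 4]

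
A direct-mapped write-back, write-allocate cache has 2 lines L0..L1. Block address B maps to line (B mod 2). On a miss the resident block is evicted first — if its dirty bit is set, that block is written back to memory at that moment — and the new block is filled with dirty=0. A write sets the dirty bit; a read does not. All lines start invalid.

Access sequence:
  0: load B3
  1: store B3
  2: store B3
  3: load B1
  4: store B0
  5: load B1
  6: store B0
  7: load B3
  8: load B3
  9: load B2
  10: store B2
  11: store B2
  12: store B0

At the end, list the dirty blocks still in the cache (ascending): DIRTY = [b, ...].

DIRTY = [0]

  0 | R B3 → L1 miss [-]
  1 | W B3 → L1 hit [D]
  2 | W B3 → L1 hit [D]
  3 | R B1 → L1 miss wb→B3 [-]
  4 | W B0 → L0 miss [D]
  5 | R B1 → L1 hit [-]
  6 | W B0 → L0 hit [D]
  7 | R B3 → L1 miss [-]
  8 | R B3 → L1 hit [-]
  9 | R B2 → L0 miss wb→B0 [-]
  10 | W B2 → L0 hit [D]
  11 | W B2 → L0 hit [D]
  12 | W B0 → L0 miss wb→B2 [D]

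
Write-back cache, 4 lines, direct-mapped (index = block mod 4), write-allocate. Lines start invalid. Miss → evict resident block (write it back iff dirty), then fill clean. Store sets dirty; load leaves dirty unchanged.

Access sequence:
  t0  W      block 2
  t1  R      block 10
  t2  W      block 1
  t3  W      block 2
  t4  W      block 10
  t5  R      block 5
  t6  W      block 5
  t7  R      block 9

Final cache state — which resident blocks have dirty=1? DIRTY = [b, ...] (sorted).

DIRTY = [10]

0: W B2 → L2 miss [D]
1: R B10 → L2 miss wb→B2 [-]
2: W B1 → L1 miss [D]
3: W B2 → L2 miss [D]
4: W B10 → L2 miss wb→B2 [D]
5: R B5 → L1 miss wb→B1 [-]
6: W B5 → L1 hit [D]
7: R B9 → L1 miss wb→B5 [-]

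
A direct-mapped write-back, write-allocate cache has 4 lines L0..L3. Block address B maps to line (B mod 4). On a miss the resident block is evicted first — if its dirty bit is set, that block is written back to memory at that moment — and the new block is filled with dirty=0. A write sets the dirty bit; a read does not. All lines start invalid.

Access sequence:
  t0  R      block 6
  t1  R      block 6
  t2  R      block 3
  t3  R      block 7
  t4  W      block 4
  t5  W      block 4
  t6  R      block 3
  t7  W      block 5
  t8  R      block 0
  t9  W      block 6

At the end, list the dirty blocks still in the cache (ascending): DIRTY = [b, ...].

DIRTY = [5, 6]

0: R B6 -> L2 miss  d=-]
1: R B6 -> L2 hit  d=-]
2: R B3 -> L3 miss  d=-]
3: R B7 -> L3 miss  d=-]
4: W B4 -> L0 miss  d=D]
5: W B4 -> L0 hit  d=D]
6: R B3 -> L3 miss  d=-]
7: W B5 -> L1 miss  d=D]
8: R B0 -> L0 miss wb->B4  d=-]
9: W B6 -> L2 hit  d=D]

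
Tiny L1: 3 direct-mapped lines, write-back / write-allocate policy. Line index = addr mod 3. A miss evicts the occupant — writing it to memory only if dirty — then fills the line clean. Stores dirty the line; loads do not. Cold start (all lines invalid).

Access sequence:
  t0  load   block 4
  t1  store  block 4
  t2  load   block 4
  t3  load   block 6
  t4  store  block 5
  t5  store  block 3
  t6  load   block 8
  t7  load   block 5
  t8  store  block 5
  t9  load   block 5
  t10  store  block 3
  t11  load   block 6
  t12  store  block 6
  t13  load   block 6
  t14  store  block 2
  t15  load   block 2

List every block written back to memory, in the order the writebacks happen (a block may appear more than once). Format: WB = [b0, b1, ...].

0: R B4 → L1 miss [-]
1: W B4 → L1 hit [D]
2: R B4 → L1 hit [D]
3: R B6 → L0 miss [-]
4: W B5 → L2 miss [D]
5: W B3 → L0 miss [D]
6: R B8 → L2 miss wb→B5 [-]
7: R B5 → L2 miss [-]
8: W B5 → L2 hit [D]
9: R B5 → L2 hit [D]
10: W B3 → L0 hit [D]
11: R B6 → L0 miss wb→B3 [-]
12: W B6 → L0 hit [D]
13: R B6 → L0 hit [D]
14: W B2 → L2 miss wb→B5 [D]
15: R B2 → L2 hit [D]

WB = [5, 3, 5]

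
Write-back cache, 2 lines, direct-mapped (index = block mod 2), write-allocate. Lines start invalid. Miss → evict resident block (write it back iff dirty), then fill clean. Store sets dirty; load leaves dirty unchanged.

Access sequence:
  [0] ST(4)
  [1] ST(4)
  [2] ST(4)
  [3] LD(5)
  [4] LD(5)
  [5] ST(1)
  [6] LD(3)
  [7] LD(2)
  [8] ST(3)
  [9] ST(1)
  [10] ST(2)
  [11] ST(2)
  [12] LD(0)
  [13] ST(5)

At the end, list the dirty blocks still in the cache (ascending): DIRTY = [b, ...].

DIRTY = [5]

0: W B4 → L0 miss [D]
1: W B4 → L0 hit [D]
2: W B4 → L0 hit [D]
3: R B5 → L1 miss [-]
4: R B5 → L1 hit [-]
5: W B1 → L1 miss [D]
6: R B3 → L1 miss wb→B1 [-]
7: R B2 → L0 miss wb→B4 [-]
8: W B3 → L1 hit [D]
9: W B1 → L1 miss wb→B3 [D]
10: W B2 → L0 hit [D]
11: W B2 → L0 hit [D]
12: R B0 → L0 miss wb→B2 [-]
13: W B5 → L1 miss wb→B1 [D]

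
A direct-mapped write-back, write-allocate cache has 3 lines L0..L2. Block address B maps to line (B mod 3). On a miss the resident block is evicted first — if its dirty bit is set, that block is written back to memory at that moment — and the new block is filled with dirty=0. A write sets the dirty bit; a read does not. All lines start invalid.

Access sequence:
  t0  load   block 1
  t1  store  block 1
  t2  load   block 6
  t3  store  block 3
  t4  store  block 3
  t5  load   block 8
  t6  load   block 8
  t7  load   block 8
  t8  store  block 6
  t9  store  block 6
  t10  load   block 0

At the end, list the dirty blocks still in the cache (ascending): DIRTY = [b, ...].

DIRTY = [1]

0: R B1 -> L1 miss  d=-]
1: W B1 -> L1 hit  d=D]
2: R B6 -> L0 miss  d=-]
3: W B3 -> L0 miss  d=D]
4: W B3 -> L0 hit  d=D]
5: R B8 -> L2 miss  d=-]
6: R B8 -> L2 hit  d=-]
7: R B8 -> L2 hit  d=-]
8: W B6 -> L0 miss wb->B3  d=D]
9: W B6 -> L0 hit  d=D]
10: R B0 -> L0 miss wb->B6  d=-]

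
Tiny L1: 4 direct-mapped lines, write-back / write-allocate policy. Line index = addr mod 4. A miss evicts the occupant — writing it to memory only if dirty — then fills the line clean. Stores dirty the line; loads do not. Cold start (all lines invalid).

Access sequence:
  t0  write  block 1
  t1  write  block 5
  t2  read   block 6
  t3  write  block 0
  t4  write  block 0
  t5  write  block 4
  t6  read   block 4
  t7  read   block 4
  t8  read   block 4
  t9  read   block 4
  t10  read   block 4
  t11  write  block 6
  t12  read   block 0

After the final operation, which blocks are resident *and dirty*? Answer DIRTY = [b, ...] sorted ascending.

DIRTY = [5, 6]

  0 | W B1 → L1 miss [D]
  1 | W B5 → L1 miss wb→B1 [D]
  2 | R B6 → L2 miss [-]
  3 | W B0 → L0 miss [D]
  4 | W B0 → L0 hit [D]
  5 | W B4 → L0 miss wb→B0 [D]
  6 | R B4 → L0 hit [D]
  7 | R B4 → L0 hit [D]
  8 | R B4 → L0 hit [D]
  9 | R B4 → L0 hit [D]
  10 | R B4 → L0 hit [D]
  11 | W B6 → L2 hit [D]
  12 | R B0 → L0 miss wb→B4 [-]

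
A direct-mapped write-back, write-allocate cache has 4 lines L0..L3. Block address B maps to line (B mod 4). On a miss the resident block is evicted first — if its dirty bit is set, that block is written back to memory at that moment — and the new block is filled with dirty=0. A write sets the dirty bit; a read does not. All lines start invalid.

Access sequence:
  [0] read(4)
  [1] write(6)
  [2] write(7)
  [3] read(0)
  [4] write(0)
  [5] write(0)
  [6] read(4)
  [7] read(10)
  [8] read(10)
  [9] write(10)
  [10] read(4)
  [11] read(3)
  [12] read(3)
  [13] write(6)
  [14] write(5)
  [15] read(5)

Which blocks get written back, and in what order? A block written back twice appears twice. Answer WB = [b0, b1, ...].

WB = [0, 6, 7, 10]

  0 | R B4 → L0 miss [-]
  1 | W B6 → L2 miss [D]
  2 | W B7 → L3 miss [D]
  3 | R B0 → L0 miss [-]
  4 | W B0 → L0 hit [D]
  5 | W B0 → L0 hit [D]
  6 | R B4 → L0 miss wb→B0 [-]
  7 | R B10 → L2 miss wb→B6 [-]
  8 | R B10 → L2 hit [-]
  9 | W B10 → L2 hit [D]
  10 | R B4 → L0 hit [-]
  11 | R B3 → L3 miss wb→B7 [-]
  12 | R B3 → L3 hit [-]
  13 | W B6 → L2 miss wb→B10 [D]
  14 | W B5 → L1 miss [D]
  15 | R B5 → L1 hit [D]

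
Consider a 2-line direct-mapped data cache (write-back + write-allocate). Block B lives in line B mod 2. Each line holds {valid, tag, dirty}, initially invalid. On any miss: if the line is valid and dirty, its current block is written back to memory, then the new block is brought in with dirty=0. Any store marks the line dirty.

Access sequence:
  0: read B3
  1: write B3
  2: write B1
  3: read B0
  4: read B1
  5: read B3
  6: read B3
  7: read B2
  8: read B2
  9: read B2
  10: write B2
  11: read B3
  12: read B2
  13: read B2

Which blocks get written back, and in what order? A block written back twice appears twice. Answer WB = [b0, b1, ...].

0: R B3 -> L1 miss  d=-]
1: W B3 -> L1 hit  d=D]
2: W B1 -> L1 miss wb->B3  d=D]
3: R B0 -> L0 miss  d=-]
4: R B1 -> L1 hit  d=D]
5: R B3 -> L1 miss wb->B1  d=-]
6: R B3 -> L1 hit  d=-]
7: R B2 -> L0 miss  d=-]
8: R B2 -> L0 hit  d=-]
9: R B2 -> L0 hit  d=-]
10: W B2 -> L0 hit  d=D]
11: R B3 -> L1 hit  d=-]
12: R B2 -> L0 hit  d=D]
13: R B2 -> L0 hit  d=D]

WB = [3, 1]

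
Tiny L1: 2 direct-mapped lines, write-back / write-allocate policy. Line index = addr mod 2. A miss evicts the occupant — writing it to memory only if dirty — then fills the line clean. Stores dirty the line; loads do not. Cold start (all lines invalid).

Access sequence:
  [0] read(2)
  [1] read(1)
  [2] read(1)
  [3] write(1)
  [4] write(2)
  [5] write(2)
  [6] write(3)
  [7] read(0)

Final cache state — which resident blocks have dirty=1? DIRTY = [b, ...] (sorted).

DIRTY = [3]

0: R B2 → L0 miss [-]
1: R B1 → L1 miss [-]
2: R B1 → L1 hit [-]
3: W B1 → L1 hit [D]
4: W B2 → L0 hit [D]
5: W B2 → L0 hit [D]
6: W B3 → L1 miss wb→B1 [D]
7: R B0 → L0 miss wb→B2 [-]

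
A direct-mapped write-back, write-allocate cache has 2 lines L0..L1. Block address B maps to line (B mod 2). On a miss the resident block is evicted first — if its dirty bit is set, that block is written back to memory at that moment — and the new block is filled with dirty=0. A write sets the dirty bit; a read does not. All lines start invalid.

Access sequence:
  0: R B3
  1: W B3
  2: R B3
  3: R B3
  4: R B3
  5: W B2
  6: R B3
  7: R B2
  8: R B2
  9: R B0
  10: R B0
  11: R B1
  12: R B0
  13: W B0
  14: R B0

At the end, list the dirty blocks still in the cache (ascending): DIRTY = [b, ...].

DIRTY = [0]

0: R B3 → L1 miss [-]
1: W B3 → L1 hit [D]
2: R B3 → L1 hit [D]
3: R B3 → L1 hit [D]
4: R B3 → L1 hit [D]
5: W B2 → L0 miss [D]
6: R B3 → L1 hit [D]
7: R B2 → L0 hit [D]
8: R B2 → L0 hit [D]
9: R B0 → L0 miss wb→B2 [-]
10: R B0 → L0 hit [-]
11: R B1 → L1 miss wb→B3 [-]
12: R B0 → L0 hit [-]
13: W B0 → L0 hit [D]
14: R B0 → L0 hit [D]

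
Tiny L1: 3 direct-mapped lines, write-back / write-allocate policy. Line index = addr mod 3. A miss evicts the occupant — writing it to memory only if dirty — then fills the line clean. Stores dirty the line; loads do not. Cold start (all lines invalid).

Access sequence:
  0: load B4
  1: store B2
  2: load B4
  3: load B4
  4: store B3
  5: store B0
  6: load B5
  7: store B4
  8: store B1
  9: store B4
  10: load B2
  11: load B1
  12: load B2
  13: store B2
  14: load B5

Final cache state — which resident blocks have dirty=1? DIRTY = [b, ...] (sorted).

DIRTY = [0]

0: R B4 → L1 miss [-]
1: W B2 → L2 miss [D]
2: R B4 → L1 hit [-]
3: R B4 → L1 hit [-]
4: W B3 → L0 miss [D]
5: W B0 → L0 miss wb→B3 [D]
6: R B5 → L2 miss wb→B2 [-]
7: W B4 → L1 hit [D]
8: W B1 → L1 miss wb→B4 [D]
9: W B4 → L1 miss wb→B1 [D]
10: R B2 → L2 miss [-]
11: R B1 → L1 miss wb→B4 [-]
12: R B2 → L2 hit [-]
13: W B2 → L2 hit [D]
14: R B5 → L2 miss wb→B2 [-]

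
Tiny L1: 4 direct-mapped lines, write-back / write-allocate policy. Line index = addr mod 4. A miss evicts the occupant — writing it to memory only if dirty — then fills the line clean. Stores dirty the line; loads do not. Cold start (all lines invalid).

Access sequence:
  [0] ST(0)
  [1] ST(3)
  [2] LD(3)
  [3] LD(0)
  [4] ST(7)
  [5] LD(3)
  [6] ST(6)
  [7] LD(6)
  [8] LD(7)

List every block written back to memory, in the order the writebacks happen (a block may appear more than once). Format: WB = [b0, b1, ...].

WB = [3, 7]

0: W B0 → L0 miss [D]
1: W B3 → L3 miss [D]
2: R B3 → L3 hit [D]
3: R B0 → L0 hit [D]
4: W B7 → L3 miss wb→B3 [D]
5: R B3 → L3 miss wb→B7 [-]
6: W B6 → L2 miss [D]
7: R B6 → L2 hit [D]
8: R B7 → L3 miss [-]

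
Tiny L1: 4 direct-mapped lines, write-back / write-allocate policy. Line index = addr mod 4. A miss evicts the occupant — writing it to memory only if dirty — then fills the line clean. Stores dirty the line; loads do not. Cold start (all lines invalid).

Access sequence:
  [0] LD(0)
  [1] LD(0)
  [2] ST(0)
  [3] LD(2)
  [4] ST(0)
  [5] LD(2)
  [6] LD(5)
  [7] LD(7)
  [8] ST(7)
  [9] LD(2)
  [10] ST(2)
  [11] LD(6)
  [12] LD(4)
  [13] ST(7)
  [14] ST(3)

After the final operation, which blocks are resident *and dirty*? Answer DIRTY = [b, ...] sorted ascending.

DIRTY = [3]

  0 | R B0 → L0 miss [-]
  1 | R B0 → L0 hit [-]
  2 | W B0 → L0 hit [D]
  3 | R B2 → L2 miss [-]
  4 | W B0 → L0 hit [D]
  5 | R B2 → L2 hit [-]
  6 | R B5 → L1 miss [-]
  7 | R B7 → L3 miss [-]
  8 | W B7 → L3 hit [D]
  9 | R B2 → L2 hit [-]
  10 | W B2 → L2 hit [D]
  11 | R B6 → L2 miss wb→B2 [-]
  12 | R B4 → L0 miss wb→B0 [-]
  13 | W B7 → L3 hit [D]
  14 | W B3 → L3 miss wb→B7 [D]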